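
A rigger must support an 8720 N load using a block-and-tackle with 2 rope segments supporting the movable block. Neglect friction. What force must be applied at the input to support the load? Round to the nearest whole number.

4360 N

Block-and-tackle MA = number of supporting rope parts = 2.
Effort = load / MA = 8720 / 2 = 4360 N.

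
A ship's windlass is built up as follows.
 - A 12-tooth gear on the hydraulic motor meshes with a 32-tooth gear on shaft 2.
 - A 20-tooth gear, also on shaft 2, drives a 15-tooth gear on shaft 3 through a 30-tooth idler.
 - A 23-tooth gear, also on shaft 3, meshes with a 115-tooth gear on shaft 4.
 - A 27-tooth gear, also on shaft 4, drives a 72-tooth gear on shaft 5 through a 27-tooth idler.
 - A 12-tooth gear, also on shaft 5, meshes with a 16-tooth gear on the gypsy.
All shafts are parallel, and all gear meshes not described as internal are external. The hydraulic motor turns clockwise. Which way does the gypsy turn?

counterclockwise

the hydraulic motor → shaft 2: external mesh, 1 reversal → CCW.
shaft 2 → shaft 3: driver → idler → driven is 2 external meshes, 2 reversals → CCW.
shaft 3 → shaft 4: external mesh, 1 reversal → CW.
shaft 4 → shaft 5: driver → idler → driven is 2 external meshes, 2 reversals → CW.
shaft 5 → the gypsy: external mesh, 1 reversal → CCW.
7 reversals in total — an odd number — so the gypsy turns opposite to the hydraulic motor.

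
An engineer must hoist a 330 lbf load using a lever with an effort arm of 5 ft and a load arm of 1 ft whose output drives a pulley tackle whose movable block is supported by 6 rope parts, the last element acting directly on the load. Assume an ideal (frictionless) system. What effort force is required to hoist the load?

11 lbf

Lever MA = effort arm / load arm = 5/1 = 5.
Block-and-tackle MA = number of supporting rope parts = 6.
Combined ideal MA = 5 × 6 = 30.
Effort = load / MA = 330 / 30 = 11 lbf.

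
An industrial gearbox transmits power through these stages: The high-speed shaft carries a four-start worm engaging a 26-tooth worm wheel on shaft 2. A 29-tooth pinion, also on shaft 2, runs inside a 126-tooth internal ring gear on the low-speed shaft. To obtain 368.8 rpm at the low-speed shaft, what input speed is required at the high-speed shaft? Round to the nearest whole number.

10415 rpm

Overall ratio R = 6.5 × 4.3448 = 28.241.
Required input speed = output speed × R = 368.8 × 28.241 = 10415 rpm.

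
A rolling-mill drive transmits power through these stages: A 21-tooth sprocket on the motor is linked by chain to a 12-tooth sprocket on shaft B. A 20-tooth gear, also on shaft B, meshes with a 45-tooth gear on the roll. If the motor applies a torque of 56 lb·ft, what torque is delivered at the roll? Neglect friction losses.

Chain: ratio = 12/21 = 0.57143; torque at shaft B = 56 × 0.57143 = 32 lb·ft.
Gear mesh: ratio = 45/20 = 2.25; torque at the roll = 32 × 2.25 = 72 lb·ft.

72 lb·ft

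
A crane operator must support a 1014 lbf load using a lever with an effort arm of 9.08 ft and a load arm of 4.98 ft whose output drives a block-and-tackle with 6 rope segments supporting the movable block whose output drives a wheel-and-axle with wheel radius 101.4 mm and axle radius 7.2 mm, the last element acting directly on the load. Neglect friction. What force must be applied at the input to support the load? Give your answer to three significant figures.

6.58 lbf

Lever MA = effort arm / load arm = 9.08/4.98 = 1.8233.
Block-and-tackle MA = number of supporting rope parts = 6.
Wheel-and-axle MA = R/r = 101.4/7.2 = 14.083.
Combined ideal MA = 1.8233 × 6 × 14.083 = 154.07.
Effort = load / MA = 1014 / 154.07 = 6.5815 lbf.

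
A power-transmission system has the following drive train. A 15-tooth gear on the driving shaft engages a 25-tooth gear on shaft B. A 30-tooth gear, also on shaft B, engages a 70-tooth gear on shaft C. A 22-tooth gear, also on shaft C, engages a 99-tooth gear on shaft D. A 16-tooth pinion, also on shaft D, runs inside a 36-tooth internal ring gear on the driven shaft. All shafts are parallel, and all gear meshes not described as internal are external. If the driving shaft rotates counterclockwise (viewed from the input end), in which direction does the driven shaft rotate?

clockwise

the driving shaft → shaft B: external mesh, 1 reversal → CW.
shaft B → shaft C: external mesh, 1 reversal → CCW.
shaft C → shaft D: external mesh, 1 reversal → CW.
shaft D → the driven shaft: internal mesh, same direction → CW.
3 reversals in total — an odd number — so the driven shaft turns opposite to the driving shaft.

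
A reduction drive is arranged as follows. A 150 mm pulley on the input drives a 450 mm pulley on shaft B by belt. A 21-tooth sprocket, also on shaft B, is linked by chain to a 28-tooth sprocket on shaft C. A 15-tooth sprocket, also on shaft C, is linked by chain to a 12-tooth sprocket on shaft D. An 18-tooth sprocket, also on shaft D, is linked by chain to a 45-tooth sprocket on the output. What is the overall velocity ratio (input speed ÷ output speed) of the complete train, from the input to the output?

8

Each stage contributes driven/driver: belt 450/150 = 3, chain 28/21 = 1.3333, chain 12/15 = 0.8, chain 45/18 = 2.5.
Overall: 3 × 1.3333 × 0.8 × 2.5 = 8.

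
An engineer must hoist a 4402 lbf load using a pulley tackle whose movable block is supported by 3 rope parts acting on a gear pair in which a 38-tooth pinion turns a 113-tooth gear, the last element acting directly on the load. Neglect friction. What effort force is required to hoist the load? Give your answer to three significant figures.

493 lbf

Block-and-tackle MA = number of supporting rope parts = 3.
Gear pair MA = 113/38 = 2.9737.
Combined ideal MA = 3 × 2.9737 = 8.9211.
Effort = load / MA = 4402 / 8.9211 = 493.44 lbf.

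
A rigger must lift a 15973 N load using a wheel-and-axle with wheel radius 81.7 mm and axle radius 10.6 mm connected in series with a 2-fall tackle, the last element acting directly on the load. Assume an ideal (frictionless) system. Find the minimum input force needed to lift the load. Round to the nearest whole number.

Wheel-and-axle MA = R/r = 81.7/10.6 = 7.7075.
Block-and-tackle MA = number of supporting rope parts = 2.
Combined ideal MA = 7.7075 × 2 = 15.415.
Effort = load / MA = 15973 / 15.415 = 1036.2 N.

1036 N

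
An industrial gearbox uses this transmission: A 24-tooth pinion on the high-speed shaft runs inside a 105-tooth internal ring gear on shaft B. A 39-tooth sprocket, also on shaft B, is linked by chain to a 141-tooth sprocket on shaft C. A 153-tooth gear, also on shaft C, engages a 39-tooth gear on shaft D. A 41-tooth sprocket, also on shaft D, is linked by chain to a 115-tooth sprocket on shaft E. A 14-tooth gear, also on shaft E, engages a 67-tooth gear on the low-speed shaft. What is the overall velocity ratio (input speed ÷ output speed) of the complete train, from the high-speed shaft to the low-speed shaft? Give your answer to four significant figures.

Each stage contributes driven/driver: internal gear 105/24 = 4.375, chain 141/39 = 3.6154, gear mesh 39/153 = 0.2549, chain 115/41 = 2.8049, gear mesh 67/14 = 4.7857.
Overall: 4.375 × 3.6154 × 0.2549 × 2.8049 × 4.7857 = 54.121.

54.12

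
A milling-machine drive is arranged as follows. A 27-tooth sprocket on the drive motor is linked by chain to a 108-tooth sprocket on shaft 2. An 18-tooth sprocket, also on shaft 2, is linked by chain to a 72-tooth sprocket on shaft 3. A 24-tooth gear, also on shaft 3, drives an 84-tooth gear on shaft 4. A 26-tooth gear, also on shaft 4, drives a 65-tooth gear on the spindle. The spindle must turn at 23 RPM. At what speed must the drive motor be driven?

Overall ratio R = 4 × 4 × 3.5 × 2.5 = 140.
Required input speed = output speed × R = 23 × 140 = 3220 RPM.

3220 RPM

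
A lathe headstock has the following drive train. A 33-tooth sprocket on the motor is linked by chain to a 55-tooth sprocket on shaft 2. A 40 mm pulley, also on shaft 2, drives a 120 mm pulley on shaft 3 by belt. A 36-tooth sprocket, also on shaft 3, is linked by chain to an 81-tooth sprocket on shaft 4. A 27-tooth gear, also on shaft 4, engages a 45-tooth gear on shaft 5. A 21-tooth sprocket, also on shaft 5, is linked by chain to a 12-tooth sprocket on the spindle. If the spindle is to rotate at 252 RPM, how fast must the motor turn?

Overall ratio R = 1.6667 × 3 × 2.25 × 1.6667 × 0.57143 = 10.714.
Required input speed = output speed × R = 252 × 10.714 = 2700 RPM.

2700 RPM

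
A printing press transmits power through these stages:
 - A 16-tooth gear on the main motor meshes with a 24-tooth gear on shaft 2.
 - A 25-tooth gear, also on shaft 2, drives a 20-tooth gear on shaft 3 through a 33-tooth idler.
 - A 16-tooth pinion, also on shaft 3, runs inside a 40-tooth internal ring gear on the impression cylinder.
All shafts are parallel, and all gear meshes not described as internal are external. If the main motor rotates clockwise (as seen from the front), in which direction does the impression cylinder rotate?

the main motor → shaft 2: external mesh, 1 reversal → CCW.
shaft 2 → shaft 3: driver → idler → driven is 2 external meshes, 2 reversals → CCW.
shaft 3 → the impression cylinder: internal mesh, same direction → CCW.
3 reversals in total — an odd number — so the impression cylinder turns opposite to the main motor.

anticlockwise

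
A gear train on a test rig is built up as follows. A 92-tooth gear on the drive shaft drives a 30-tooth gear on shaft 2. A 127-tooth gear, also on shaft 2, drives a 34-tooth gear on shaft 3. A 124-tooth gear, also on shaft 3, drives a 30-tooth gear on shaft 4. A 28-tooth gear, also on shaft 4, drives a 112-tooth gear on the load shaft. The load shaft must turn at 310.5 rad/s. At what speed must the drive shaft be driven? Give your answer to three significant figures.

26.2 rad/s

Overall ratio R = 0.32609 × 0.26772 × 0.24194 × 4 = 0.084483.
Required input speed = output speed × R = 310.5 × 0.084483 = 26.232 rad/s.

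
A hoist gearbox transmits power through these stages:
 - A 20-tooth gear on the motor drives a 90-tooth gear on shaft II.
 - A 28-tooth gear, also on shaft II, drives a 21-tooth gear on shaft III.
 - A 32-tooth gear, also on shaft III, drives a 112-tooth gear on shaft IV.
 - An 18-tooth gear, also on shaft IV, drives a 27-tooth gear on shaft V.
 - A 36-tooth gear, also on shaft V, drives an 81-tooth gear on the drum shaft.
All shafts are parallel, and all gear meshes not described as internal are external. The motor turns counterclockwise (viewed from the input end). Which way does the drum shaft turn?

clockwise

the motor → shaft II: external mesh, 1 reversal → CW.
shaft II → shaft III: external mesh, 1 reversal → CCW.
shaft III → shaft IV: external mesh, 1 reversal → CW.
shaft IV → shaft V: external mesh, 1 reversal → CCW.
shaft V → the drum shaft: external mesh, 1 reversal → CW.
5 reversals in total — an odd number — so the drum shaft turns opposite to the motor.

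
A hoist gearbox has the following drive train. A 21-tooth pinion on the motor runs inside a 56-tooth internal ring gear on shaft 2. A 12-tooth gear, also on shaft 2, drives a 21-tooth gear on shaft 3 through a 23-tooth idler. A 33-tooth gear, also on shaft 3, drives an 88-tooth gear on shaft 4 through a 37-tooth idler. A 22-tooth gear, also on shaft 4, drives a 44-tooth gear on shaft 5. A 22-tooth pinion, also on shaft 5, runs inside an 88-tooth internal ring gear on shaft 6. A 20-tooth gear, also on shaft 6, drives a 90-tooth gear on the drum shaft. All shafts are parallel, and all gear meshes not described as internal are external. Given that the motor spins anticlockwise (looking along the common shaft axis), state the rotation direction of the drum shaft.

anticlockwise

the motor → shaft 2: internal mesh, same direction → CCW.
shaft 2 → shaft 3: driver → idler → driven is 2 external meshes, 2 reversals → CCW.
shaft 3 → shaft 4: driver → idler → driven is 2 external meshes, 2 reversals → CCW.
shaft 4 → shaft 5: external mesh, 1 reversal → CW.
shaft 5 → shaft 6: internal mesh, same direction → CW.
shaft 6 → the drum shaft: external mesh, 1 reversal → CCW.
6 reversals in total — an even number — so the drum shaft turns the same way as the motor.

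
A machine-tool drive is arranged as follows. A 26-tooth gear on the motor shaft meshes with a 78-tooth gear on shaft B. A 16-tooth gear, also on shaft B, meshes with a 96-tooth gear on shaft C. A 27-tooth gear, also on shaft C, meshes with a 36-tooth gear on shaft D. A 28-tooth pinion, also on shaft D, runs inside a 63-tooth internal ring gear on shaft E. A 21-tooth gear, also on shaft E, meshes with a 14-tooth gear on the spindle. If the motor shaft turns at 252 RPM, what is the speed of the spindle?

7 RPM

gear mesh 78/26 = 3 → 252/3 = 84 RPM
gear mesh 96/16 = 6 → 84/6 = 14 RPM
gear mesh 36/27 = 1.3333 → 14/1.3333 = 10.5 RPM
internal gear 63/28 = 2.25 → 10.5/2.25 = 4.6667 RPM
gear mesh 14/21 = 0.66667 → 4.6667/0.66667 = 7 RPM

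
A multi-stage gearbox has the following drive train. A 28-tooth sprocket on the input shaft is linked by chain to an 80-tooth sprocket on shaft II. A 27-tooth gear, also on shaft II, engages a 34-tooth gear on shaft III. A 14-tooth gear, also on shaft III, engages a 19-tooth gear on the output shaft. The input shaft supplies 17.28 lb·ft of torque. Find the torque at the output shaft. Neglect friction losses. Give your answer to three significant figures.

After the chain (80/28): 17.28 × 2.8571 = 49.371 lb·ft
After the gear mesh (34/27): 49.371 × 1.2593 = 62.171 lb·ft
After the gear mesh (19/14): 62.171 × 1.3571 = 84.376 lb·ft

84.4 lb·ft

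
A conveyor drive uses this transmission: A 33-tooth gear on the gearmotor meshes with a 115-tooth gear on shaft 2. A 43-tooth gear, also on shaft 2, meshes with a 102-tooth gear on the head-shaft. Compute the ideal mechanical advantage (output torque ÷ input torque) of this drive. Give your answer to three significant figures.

Each stage contributes driven/driver: gear mesh 115/33 = 3.4848, gear mesh 102/43 = 2.3721.
Overall: 3.4848 × 2.3721 = 8.2664.

8.27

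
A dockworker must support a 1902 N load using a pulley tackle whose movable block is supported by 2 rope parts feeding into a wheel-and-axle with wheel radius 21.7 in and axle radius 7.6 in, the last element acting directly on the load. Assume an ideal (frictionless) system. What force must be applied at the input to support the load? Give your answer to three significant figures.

Block-and-tackle MA = number of supporting rope parts = 2.
Wheel-and-axle MA = R/r = 21.7/7.6 = 2.8553.
Combined ideal MA = 2 × 2.8553 = 5.7105.
Effort = load / MA = 1902 / 5.7105 = 333.07 N.

333 N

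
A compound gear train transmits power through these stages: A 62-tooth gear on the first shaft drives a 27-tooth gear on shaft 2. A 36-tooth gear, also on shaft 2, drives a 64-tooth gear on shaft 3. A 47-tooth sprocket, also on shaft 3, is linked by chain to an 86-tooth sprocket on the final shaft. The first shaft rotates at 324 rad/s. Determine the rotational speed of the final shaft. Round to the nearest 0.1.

228.7 rad/s

Gear mesh: ratio = 27/62 = 0.43548, so shaft 2 turns at 324 / 0.43548 = 744 rad/s.
Gear mesh: ratio = 64/36 = 1.7778, so shaft 3 turns at 744 / 1.7778 = 418.5 rad/s.
Chain: ratio = 86/47 = 1.8298, so the final shaft turns at 418.5 / 1.8298 = 228.72 rad/s.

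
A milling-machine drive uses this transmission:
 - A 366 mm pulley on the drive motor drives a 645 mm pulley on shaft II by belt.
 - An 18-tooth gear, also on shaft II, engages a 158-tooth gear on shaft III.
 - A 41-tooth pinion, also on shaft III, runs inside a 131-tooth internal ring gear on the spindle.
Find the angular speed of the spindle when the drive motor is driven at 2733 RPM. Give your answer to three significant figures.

belt 645/366 = 1.7623 → 2733/1.7623 = 1550.8 RPM
gear mesh 158/18 = 8.7778 → 1550.8/8.7778 = 176.68 RPM
internal gear 131/41 = 3.1951 → 176.68/3.1951 = 55.295 RPM

55.3 RPM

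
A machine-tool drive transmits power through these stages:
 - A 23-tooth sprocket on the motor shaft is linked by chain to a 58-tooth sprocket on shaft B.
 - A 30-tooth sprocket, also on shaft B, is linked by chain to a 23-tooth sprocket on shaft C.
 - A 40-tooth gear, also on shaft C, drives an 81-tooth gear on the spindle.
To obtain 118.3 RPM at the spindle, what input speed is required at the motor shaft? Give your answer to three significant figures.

Overall ratio R = 2.5217 × 0.76667 × 2.025 = 3.915.
Required input speed = output speed × R = 118.3 × 3.915 = 463.14 RPM.

463 RPM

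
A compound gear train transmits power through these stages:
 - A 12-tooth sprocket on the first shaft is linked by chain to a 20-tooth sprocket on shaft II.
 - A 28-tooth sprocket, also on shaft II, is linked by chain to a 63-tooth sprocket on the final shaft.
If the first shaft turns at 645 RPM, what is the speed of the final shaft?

chain 20/12 = 1.6667 → 645/1.6667 = 387 RPM
chain 63/28 = 2.25 → 387/2.25 = 172 RPM

172 RPM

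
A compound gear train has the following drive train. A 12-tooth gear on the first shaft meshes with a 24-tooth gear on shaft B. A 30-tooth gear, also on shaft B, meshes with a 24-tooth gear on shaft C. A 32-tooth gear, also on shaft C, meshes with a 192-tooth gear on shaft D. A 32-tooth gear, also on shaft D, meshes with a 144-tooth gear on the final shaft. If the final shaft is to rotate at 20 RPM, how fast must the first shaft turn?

Overall ratio R = 2 × 0.8 × 6 × 4.5 = 43.2.
Required input speed = output speed × R = 20 × 43.2 = 864 RPM.

864 RPM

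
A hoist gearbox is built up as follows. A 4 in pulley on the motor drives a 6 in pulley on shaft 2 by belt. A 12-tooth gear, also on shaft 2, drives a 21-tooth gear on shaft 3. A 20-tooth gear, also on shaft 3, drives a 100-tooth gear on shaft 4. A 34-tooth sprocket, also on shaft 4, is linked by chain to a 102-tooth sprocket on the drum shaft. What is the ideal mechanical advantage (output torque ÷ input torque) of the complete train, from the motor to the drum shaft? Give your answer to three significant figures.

39.4

Each stage contributes driven/driver: belt 6/4 = 1.5, gear mesh 21/12 = 1.75, gear mesh 100/20 = 5, chain 102/34 = 3.
Overall: 1.5 × 1.75 × 5 × 3 = 39.375.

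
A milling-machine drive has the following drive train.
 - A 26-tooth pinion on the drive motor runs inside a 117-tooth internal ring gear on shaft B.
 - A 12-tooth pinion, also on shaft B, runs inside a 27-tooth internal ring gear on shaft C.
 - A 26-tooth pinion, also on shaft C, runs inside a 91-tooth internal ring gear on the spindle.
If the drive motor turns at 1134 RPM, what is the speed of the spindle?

the drive motor → shaft B (internal gear, 117/26): 1134 ÷ 4.5 = 252 RPM
shaft B → shaft C (internal gear, 27/12): 252 ÷ 2.25 = 112 RPM
shaft C → the spindle (internal gear, 91/26): 112 ÷ 3.5 = 32 RPM

32 RPM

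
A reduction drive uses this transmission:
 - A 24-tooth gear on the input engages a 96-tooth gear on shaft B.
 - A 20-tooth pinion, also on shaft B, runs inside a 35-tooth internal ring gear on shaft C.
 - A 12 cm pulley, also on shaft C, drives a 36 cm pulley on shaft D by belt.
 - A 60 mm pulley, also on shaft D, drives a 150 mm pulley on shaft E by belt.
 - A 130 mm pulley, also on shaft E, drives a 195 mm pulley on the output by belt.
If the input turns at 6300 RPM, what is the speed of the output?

gear mesh 96/24 = 4 → 6300/4 = 1575 RPM
internal gear 35/20 = 1.75 → 1575/1.75 = 900 RPM
belt 36/12 = 3 → 900/3 = 300 RPM
belt 150/60 = 2.5 → 300/2.5 = 120 RPM
belt 195/130 = 1.5 → 120/1.5 = 80 RPM

80 RPM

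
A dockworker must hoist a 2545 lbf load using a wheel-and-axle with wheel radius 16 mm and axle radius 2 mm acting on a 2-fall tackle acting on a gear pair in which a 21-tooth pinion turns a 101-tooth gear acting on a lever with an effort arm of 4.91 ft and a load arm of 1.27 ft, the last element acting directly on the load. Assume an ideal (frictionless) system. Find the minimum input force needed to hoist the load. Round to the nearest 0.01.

8.55 lbf

Wheel-and-axle MA = R/r = 16/2 = 8.
Block-and-tackle MA = number of supporting rope parts = 2.
Gear pair MA = 101/21 = 4.8095.
Lever MA = effort arm / load arm = 4.91/1.27 = 3.8661.
Combined ideal MA = 8 × 2 × 4.8095 × 3.8661 = 297.51.
Effort = load / MA = 2545 / 297.51 = 8.5544 lbf.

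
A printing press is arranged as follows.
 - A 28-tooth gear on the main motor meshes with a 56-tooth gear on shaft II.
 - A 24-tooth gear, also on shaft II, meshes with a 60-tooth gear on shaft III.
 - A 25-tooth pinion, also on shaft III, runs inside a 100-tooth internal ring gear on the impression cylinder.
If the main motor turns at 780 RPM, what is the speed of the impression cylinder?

gear mesh 56/28 = 2 → 780/2 = 390 RPM
gear mesh 60/24 = 2.5 → 390/2.5 = 156 RPM
internal gear 100/25 = 4 → 156/4 = 39 RPM

39 RPM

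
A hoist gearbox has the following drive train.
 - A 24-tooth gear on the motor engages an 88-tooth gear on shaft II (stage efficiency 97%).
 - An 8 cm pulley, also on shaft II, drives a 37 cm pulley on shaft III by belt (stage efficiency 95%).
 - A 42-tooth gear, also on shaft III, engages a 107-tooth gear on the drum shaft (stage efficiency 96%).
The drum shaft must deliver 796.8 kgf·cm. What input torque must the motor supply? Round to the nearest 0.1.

20.8 kgf·cm

Overall ratio R = 3.6667 × 4.625 × 2.5476 = 43.203; overall efficiency η = 0.97 × 0.95 × 0.96 = 0.8846.
Input torque = output torque / (R × η) = 796.8 / (43.203 × 0.8846) = 20.848 kgf·cm.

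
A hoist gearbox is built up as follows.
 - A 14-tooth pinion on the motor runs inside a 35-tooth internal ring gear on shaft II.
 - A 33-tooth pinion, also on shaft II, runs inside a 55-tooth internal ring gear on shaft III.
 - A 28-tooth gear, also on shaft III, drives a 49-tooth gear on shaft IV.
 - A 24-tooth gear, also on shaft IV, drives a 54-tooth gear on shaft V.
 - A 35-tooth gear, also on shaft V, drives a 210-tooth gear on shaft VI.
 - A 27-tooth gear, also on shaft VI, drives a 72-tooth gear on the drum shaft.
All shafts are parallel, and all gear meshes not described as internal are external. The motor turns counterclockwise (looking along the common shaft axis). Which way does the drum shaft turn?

counterclockwise

the motor → shaft II: internal mesh, same direction → CCW.
shaft II → shaft III: internal mesh, same direction → CCW.
shaft III → shaft IV: external mesh, 1 reversal → CW.
shaft IV → shaft V: external mesh, 1 reversal → CCW.
shaft V → shaft VI: external mesh, 1 reversal → CW.
shaft VI → the drum shaft: external mesh, 1 reversal → CCW.
4 reversals in total — an even number — so the drum shaft turns the same way as the motor.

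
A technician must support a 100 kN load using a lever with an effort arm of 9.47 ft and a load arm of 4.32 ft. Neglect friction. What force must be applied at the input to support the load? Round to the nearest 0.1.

Lever MA = effort arm / load arm = 9.47/4.32 = 2.1921.
Effort = load / MA = 100 / 2.1921 = 45.618 kN.

45.6 kN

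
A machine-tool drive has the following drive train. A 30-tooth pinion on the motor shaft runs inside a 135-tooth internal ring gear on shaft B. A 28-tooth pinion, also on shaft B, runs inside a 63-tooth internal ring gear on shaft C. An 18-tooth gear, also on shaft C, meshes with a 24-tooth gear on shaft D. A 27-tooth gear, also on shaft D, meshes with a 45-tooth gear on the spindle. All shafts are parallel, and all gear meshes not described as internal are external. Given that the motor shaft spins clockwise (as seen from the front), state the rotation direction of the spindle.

the motor shaft → shaft B: internal mesh, same direction → CW.
shaft B → shaft C: internal mesh, same direction → CW.
shaft C → shaft D: external mesh, 1 reversal → CCW.
shaft D → the spindle: external mesh, 1 reversal → CW.
2 reversals in total — an even number — so the spindle turns the same way as the motor shaft.

clockwise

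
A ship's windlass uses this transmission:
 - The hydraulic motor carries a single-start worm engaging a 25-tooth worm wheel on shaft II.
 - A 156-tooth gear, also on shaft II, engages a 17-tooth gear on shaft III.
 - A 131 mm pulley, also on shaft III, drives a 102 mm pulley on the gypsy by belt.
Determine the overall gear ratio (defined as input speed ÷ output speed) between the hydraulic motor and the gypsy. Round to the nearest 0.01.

2.12

Each stage contributes driven/driver: worm 25/1 = 25, gear mesh 17/156 = 0.10897, belt 102/131 = 0.77863.
Overall: 25 × 0.10897 × 0.77863 = 2.1213.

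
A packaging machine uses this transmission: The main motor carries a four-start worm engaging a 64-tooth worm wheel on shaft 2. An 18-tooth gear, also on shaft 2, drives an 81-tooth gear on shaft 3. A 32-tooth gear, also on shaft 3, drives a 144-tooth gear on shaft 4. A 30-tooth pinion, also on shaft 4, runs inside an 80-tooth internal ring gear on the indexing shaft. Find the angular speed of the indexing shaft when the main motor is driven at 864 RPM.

1 RPM

the main motor → shaft 2 (worm, 64/4): 864 ÷ 16 = 54 RPM
shaft 2 → shaft 3 (gear mesh, 81/18): 54 ÷ 4.5 = 12 RPM
shaft 3 → shaft 4 (gear mesh, 144/32): 12 ÷ 4.5 = 2.6667 RPM
shaft 4 → the indexing shaft (internal gear, 80/30): 2.6667 ÷ 2.6667 = 1 RPM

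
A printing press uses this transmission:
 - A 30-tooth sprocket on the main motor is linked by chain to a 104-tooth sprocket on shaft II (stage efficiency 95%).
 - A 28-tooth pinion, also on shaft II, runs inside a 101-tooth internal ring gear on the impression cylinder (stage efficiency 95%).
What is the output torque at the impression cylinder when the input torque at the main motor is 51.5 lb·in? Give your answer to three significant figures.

581 lb·in

Chain: ratio = 104/30 = 3.4667; torque at shaft II = 51.5 × 3.4667 × 0.95 = 169.61 lb·in.
Internal gear: ratio = 101/28 = 3.6071; torque at the impression cylinder = 169.61 × 3.6071 × 0.95 = 581.21 lb·in.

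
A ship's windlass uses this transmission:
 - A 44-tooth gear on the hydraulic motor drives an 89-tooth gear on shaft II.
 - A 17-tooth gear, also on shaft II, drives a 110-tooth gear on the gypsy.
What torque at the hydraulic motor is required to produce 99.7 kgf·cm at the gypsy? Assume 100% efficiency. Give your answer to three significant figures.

7.62 kgf·cm

Overall ratio R = 2.0227 × 6.4706 = 13.088.
Input torque = output torque / R = 99.7 / 13.088 = 7.6175 kgf·cm.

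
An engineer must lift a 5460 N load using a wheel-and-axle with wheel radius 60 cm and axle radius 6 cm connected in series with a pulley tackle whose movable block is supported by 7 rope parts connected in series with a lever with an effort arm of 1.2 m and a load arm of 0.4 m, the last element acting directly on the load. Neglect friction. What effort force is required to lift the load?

26 N

Wheel-and-axle MA = R/r = 60/6 = 10.
Block-and-tackle MA = number of supporting rope parts = 7.
Lever MA = effort arm / load arm = 1.2/0.4 = 3.
Combined ideal MA = 10 × 7 × 3 = 210.
Effort = load / MA = 5460 / 210 = 26 N.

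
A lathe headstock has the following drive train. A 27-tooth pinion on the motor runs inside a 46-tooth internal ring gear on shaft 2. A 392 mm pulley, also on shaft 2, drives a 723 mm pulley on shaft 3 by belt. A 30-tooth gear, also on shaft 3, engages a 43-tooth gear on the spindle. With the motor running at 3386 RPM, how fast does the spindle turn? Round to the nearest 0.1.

751.8 RPM

internal gear 46/27 = 1.7037 → 3386/1.7037 = 1987.4 RPM
belt 723/392 = 1.8444 → 1987.4/1.8444 = 1077.6 RPM
gear mesh 43/30 = 1.4333 → 1077.6/1.4333 = 751.78 RPM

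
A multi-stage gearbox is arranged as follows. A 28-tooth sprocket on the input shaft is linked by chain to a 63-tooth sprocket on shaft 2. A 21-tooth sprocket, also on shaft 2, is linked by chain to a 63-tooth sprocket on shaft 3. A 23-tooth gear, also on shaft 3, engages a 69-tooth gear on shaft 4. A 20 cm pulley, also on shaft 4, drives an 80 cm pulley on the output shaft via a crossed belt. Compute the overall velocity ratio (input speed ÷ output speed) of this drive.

81

Each stage contributes driven/driver: chain 63/28 = 2.25, chain 63/21 = 3, gear mesh 69/23 = 3, belt 80/20 = 4.
Overall: 2.25 × 3 × 3 × 4 = 81.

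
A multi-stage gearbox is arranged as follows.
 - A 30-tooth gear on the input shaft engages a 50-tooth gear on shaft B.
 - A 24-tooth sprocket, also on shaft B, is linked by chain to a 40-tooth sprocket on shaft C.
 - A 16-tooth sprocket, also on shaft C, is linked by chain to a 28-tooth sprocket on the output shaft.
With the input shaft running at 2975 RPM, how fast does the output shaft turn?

Gear mesh: ratio = 50/30 = 1.6667, so shaft B turns at 2975 / 1.6667 = 1785 RPM.
Chain: ratio = 40/24 = 1.6667, so shaft C turns at 1785 / 1.6667 = 1071 RPM.
Chain: ratio = 28/16 = 1.75, so the output shaft turns at 1071 / 1.75 = 612 RPM.

612 RPM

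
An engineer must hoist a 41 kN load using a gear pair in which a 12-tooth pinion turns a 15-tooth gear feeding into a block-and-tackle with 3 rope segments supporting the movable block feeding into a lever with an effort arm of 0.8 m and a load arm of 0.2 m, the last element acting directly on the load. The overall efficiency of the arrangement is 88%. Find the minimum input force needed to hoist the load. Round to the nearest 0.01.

3.11 kN

Gear pair MA = 15/12 = 1.25.
Block-and-tackle MA = number of supporting rope parts = 3.
Lever MA = effort arm / load arm = 0.8/0.2 = 4.
Combined ideal MA = 1.25 × 3 × 4 = 15.
Actual MA = 15 × 0.88 = 13.2.
Effort = load / actual MA = 41 / 13.2 = 3.1061 kN.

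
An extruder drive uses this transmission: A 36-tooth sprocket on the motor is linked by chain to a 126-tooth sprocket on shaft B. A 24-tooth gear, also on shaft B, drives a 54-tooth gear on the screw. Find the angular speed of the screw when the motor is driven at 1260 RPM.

the motor → shaft B (chain, 126/36): 1260 ÷ 3.5 = 360 RPM
shaft B → the screw (gear mesh, 54/24): 360 ÷ 2.25 = 160 RPM

160 RPM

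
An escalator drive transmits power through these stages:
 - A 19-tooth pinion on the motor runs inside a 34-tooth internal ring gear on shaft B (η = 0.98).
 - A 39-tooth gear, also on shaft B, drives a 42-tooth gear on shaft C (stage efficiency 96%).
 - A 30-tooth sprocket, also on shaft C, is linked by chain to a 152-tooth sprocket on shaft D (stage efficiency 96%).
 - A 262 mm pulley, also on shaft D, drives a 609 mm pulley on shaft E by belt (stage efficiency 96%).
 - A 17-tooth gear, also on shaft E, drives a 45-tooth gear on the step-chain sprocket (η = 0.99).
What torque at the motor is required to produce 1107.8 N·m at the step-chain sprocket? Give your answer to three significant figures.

Overall ratio R = 1.7895 × 1.0769 × 5.0667 × 2.3244 × 2.6471 = 60.078; overall efficiency η = 0.98 × 0.96 × 0.96 × 0.96 × 0.99 = 0.8584.
Input torque = output torque / (R × η) = 1107.8 / (60.078 × 0.8584) = 21.482 N·m.

21.5 N·m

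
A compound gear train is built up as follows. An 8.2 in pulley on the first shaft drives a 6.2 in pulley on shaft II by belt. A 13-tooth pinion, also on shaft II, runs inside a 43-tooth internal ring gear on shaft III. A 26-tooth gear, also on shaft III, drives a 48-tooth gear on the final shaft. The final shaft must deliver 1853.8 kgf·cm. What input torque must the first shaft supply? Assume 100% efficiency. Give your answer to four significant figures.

401.5 kgf·cm

Overall ratio R = 0.7561 × 3.3077 × 1.8462 = 4.6171.
Input torque = output torque / R = 1853.8 / 4.6171 = 401.51 kgf·cm.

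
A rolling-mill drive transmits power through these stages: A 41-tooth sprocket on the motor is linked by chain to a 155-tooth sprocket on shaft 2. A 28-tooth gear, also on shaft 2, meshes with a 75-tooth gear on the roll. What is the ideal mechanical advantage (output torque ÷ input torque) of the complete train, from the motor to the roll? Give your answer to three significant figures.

10.1

Each stage contributes driven/driver: chain 155/41 = 3.7805, gear mesh 75/28 = 2.6786.
Overall: 3.7805 × 2.6786 = 10.126.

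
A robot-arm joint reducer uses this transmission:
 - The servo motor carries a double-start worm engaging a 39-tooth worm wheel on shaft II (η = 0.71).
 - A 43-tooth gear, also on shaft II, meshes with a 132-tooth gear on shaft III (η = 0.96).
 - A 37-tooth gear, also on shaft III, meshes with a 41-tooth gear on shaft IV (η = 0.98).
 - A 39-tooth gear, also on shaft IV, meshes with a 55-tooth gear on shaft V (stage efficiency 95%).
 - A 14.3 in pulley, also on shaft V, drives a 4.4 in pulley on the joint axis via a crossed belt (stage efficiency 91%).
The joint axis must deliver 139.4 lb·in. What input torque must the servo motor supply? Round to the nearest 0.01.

Overall ratio R = 19.5 × 3.0698 × 1.1081 × 1.4103 × 0.30769 = 28.783; overall efficiency η = 0.71 × 0.96 × 0.98 × 0.95 × 0.91 = 0.5775.
Input torque = output torque / (R × η) = 139.4 / (28.783 × 0.5775) = 8.387 lb·in.

8.39 lb·in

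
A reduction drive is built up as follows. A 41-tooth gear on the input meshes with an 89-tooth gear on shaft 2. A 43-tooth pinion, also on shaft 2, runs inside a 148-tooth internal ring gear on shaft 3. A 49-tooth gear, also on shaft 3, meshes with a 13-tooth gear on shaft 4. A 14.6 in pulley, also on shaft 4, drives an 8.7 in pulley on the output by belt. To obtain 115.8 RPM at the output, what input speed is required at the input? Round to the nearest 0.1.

136.8 RPM

Overall ratio R = 2.1707 × 3.4419 × 0.26531 × 0.59589 = 1.1812.
Required input speed = output speed × R = 115.8 × 1.1812 = 136.78 RPM.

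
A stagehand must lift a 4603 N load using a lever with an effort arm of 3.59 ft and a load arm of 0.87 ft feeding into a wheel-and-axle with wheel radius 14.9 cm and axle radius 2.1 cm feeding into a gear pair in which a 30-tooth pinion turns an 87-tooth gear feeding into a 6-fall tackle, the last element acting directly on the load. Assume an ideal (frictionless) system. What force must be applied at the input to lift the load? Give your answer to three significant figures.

Lever MA = effort arm / load arm = 3.59/0.87 = 4.1264.
Wheel-and-axle MA = R/r = 14.9/2.1 = 7.0952.
Gear pair MA = 87/30 = 2.9.
Block-and-tackle MA = number of supporting rope parts = 6.
Combined ideal MA = 4.1264 × 7.0952 × 2.9 × 6 = 509.44.
Effort = load / MA = 4603 / 509.44 = 9.0354 N.

9.04 N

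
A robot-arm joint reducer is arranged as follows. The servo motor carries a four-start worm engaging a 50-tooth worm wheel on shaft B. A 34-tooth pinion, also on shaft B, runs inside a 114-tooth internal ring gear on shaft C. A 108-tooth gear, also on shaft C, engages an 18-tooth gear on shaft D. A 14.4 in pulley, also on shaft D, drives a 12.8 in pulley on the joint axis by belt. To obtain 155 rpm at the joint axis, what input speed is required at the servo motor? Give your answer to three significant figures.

962 rpm

Overall ratio R = 12.5 × 3.3529 × 0.16667 × 0.88889 = 6.2092.
Required input speed = output speed × R = 155 × 6.2092 = 962.42 rpm.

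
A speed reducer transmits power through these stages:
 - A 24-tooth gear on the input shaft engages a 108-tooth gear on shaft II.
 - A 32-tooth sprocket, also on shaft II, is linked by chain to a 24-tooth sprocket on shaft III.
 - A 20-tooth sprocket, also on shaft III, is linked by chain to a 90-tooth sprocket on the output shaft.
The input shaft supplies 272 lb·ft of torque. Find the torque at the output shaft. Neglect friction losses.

4131 lb·ft

After the gear mesh (108/24): 272 × 4.5 = 1224 lb·ft
After the chain (24/32): 1224 × 0.75 = 918 lb·ft
After the chain (90/20): 918 × 4.5 = 4131 lb·ft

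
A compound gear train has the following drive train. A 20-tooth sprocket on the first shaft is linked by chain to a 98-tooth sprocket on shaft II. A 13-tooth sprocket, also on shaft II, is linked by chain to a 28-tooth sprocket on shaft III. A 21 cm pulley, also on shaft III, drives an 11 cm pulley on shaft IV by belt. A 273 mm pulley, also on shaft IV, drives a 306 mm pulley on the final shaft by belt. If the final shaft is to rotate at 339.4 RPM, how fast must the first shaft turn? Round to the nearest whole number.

Overall ratio R = 4.9 × 2.1538 × 0.52381 × 1.1209 = 6.1964.
Required input speed = output speed × R = 339.4 × 6.1964 = 2103.1 RPM.

2103 RPM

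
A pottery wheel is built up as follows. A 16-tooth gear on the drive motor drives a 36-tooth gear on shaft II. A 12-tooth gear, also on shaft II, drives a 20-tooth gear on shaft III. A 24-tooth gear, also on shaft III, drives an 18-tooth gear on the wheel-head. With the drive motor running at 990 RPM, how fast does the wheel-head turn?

352 RPM

gear mesh 36/16 = 2.25 → 990/2.25 = 440 RPM
gear mesh 20/12 = 1.6667 → 440/1.6667 = 264 RPM
gear mesh 18/24 = 0.75 → 264/0.75 = 352 RPM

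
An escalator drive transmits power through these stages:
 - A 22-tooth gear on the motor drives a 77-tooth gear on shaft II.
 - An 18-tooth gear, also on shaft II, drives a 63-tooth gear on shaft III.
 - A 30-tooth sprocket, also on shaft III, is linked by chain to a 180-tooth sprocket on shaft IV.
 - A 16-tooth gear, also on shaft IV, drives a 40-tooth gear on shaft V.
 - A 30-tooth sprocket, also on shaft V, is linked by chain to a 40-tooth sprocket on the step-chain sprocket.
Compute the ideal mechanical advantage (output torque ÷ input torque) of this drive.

Each stage contributes driven/driver: gear mesh 77/22 = 3.5, gear mesh 63/18 = 3.5, chain 180/30 = 6, gear mesh 40/16 = 2.5, chain 40/30 = 1.3333.
Overall: 3.5 × 3.5 × 6 × 2.5 × 1.3333 = 245.

245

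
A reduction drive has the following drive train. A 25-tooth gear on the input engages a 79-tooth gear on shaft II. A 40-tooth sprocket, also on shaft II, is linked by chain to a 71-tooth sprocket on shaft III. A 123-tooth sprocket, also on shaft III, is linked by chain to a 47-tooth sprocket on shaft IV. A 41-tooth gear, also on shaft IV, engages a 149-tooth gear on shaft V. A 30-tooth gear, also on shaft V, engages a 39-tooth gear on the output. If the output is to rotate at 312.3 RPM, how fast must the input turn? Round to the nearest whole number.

3162 RPM

Overall ratio R = 3.16 × 1.775 × 0.38211 × 3.6341 × 1.3 = 10.126.
Required input speed = output speed × R = 312.3 × 10.126 = 3162.2 RPM.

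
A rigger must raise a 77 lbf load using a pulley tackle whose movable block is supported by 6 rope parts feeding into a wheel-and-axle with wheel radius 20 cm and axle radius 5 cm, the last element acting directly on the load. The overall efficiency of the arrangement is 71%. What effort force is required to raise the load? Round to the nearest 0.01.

4.52 lbf

Block-and-tackle MA = number of supporting rope parts = 6.
Wheel-and-axle MA = R/r = 20/5 = 4.
Combined ideal MA = 6 × 4 = 24.
Actual MA = 24 × 0.71 = 17.04.
Effort = load / actual MA = 77 / 17.04 = 4.5188 lbf.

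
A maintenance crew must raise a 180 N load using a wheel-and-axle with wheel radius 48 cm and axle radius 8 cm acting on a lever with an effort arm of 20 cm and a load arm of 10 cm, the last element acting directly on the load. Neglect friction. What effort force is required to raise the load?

Wheel-and-axle MA = R/r = 48/8 = 6.
Lever MA = effort arm / load arm = 20/10 = 2.
Combined ideal MA = 6 × 2 = 12.
Effort = load / MA = 180 / 12 = 15 N.

15 N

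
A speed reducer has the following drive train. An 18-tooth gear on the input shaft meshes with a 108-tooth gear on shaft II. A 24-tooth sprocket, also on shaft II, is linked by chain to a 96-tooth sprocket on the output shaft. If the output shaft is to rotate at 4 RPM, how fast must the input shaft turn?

96 RPM

Overall ratio R = 6 × 4 = 24.
Required input speed = output speed × R = 4 × 24 = 96 RPM.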